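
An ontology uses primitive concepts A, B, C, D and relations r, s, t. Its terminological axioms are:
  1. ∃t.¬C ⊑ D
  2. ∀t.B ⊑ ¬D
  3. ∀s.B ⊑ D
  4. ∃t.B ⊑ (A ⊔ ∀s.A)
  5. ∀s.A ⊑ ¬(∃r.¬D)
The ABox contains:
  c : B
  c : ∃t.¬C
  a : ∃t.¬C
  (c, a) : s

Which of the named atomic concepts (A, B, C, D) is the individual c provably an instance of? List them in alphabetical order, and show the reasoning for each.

{B, D}

1. c : A?  L(c) = {B, ∃t.¬C} ∪ {¬A}
   apply at c: ∃t.¬C⊑D
   open: L(c) ⊇ {B, D, ¬A, ∀t.¬B, ∃s.¬A, …} (+ ∃-successors) — c ∉ A possible
2. c : B?  L(c) = {B, ∃t.¬C} ∪ {¬B}
   clash {B, ¬B} at c — c ∈ B
3. c : C?  L(c) = {B, ∃t.¬C} ∪ {¬C}
   apply at c: ∃t.¬C⊑D
   open: L(c) ⊇ {B, D, ¬C, ∀t.¬B, ∃s.¬A, …} (+ ∃-successors) — c ∉ C possible
4. c : D?  L(c) = {B, ∃t.¬C} ∪ {¬D}
   clash {D, ¬D} at c — c ∈ D
5. Entailed for c: {B, D}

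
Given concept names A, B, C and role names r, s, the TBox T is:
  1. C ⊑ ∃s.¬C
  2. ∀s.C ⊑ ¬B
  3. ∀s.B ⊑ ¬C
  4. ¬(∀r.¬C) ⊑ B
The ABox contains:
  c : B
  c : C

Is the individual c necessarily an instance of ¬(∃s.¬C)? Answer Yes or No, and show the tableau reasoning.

No

1. c : ¬(∃s.¬C)?  L(c) = {B, C} ∪ {∃s.¬C}
   open: L(c) ⊇ {B, C, ∃s.¬B, ∃s.¬C} (+ ∃-successors) — c ∉ ¬(∃s.¬C) possible
2. Hence c : ¬(∃s.¬C): not entailed.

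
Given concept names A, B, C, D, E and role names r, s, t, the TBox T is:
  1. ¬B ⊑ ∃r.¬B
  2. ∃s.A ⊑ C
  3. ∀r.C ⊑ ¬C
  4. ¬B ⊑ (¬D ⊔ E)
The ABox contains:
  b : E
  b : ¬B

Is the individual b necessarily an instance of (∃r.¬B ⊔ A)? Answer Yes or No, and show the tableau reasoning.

1. b : (∃r.¬B ⊔ A)?  L(b) = {E, ¬B} ∪ {(∀r.B ⊓ ¬A)}
   clash {C, ¬C} at b — b ∈ (∃r.¬B ⊔ A)
2. Hence b : (∃r.¬B ⊔ A): entailed.

Yes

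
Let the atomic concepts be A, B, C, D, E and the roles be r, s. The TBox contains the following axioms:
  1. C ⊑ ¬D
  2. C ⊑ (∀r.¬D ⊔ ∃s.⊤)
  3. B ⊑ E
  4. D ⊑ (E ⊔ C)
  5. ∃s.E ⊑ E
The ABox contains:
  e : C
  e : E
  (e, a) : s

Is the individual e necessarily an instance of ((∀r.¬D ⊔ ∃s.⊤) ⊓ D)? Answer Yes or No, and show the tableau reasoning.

1. e : ((∀r.¬D ⊔ ∃s.⊤) ⊓ D)?  L(e) = {C, E} ∪ {((∃r.D ⊓ ∀s.⊥) ⊔ ¬D)}
   apply at e: C⊑¬D; C⊑(∀r.¬D ⊔ ∃s.⊤)
   open: L(e) ⊇ {C, E, ¬D, ∀r.¬D} — e ∉ ((∀r.¬D ⊔ ∃s.⊤) ⊓ D) possible
2. Hence e : ((∀r.¬D ⊔ ∃s.⊤) ⊓ D): not entailed.

No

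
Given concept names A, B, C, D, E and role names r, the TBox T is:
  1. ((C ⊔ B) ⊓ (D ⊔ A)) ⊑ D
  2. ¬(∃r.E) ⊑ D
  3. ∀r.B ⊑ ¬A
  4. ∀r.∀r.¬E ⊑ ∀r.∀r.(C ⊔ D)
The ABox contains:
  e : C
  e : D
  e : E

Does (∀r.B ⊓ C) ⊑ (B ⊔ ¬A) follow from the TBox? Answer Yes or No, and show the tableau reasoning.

1. (∀r.B ⊓ C) ⊑ (B ⊔ ¬A)  ⇔  ((∀r.B ⊓ C) ⊓ (¬B ⊓ A)) unsat w.r.t. T
   all branches close; clash {A, ¬A} at x₀
2. Hence (∀r.B ⊓ C) ⊑ (B ⊔ ¬A): entailed.

Yes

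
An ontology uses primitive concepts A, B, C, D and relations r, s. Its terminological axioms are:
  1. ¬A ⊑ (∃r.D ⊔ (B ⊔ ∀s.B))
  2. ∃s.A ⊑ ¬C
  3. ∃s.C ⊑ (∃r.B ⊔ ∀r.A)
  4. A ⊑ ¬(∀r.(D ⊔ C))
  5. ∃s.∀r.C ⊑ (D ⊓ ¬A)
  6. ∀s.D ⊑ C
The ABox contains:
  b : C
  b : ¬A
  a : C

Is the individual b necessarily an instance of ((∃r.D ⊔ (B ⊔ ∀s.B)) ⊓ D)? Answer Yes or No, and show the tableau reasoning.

1. b : ((∃r.D ⊔ (B ⊔ ∀s.B)) ⊓ D)?  L(b) = {C, ¬A} ∪ {((∀r.¬D ⊓ (¬B ⊓ ∃s.¬B)) ⊔ ¬D)}
   apply at b: ¬A⊑(∃r.D ⊔ (B ⊔ ∀s.B))
   open: L(b) ⊇ {C, ¬A, ¬D, ∀s.¬A, ∀s.¬C, …} (+ ∃-successors) — b ∉ ((∃r.D ⊔ (B ⊔ ∀s.B)) ⊓ D) possible
2. Hence b : ((∃r.D ⊔ (B ⊔ ∀s.B)) ⊓ D): not entailed.

No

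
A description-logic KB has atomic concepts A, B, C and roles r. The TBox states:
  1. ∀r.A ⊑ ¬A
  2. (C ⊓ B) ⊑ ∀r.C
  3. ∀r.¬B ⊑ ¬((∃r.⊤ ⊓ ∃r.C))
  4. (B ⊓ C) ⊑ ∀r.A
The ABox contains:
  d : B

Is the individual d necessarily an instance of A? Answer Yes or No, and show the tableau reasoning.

No

1. d : A?  L(d) = {B} ∪ {¬A}
   open: L(d) ⊇ {B, ¬A, ¬C, ∃r.B} (+ ∃-successors) — d ∉ A possible
2. Hence d : A: not entailed.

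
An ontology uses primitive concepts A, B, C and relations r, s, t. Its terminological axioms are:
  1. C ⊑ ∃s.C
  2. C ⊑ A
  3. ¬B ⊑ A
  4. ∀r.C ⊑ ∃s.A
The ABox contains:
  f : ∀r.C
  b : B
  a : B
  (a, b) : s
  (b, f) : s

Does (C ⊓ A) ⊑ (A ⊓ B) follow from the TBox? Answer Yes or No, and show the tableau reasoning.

1. (C ⊓ A) ⊑ (A ⊓ B)  ⇔  ((C ⊓ A) ⊓ (¬A ⊔ ¬B)) unsat w.r.t. T
   apply at x₀: C⊑∃s.C
   open: L(x₀) ⊇ {A, C, ¬B, ∃r.¬C, ∃s.C} (+ ∃-successors)
2. Hence (C ⊓ A) ⊑ (A ⊓ B): not entailed.

No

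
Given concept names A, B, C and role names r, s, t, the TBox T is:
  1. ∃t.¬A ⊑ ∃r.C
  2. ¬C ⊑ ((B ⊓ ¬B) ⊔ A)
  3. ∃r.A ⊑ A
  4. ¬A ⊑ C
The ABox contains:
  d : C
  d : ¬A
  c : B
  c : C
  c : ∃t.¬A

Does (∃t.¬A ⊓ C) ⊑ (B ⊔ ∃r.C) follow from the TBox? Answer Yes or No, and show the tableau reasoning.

1. (∃t.¬A ⊓ C) ⊑ (B ⊔ ∃r.C)  ⇔  ((∃t.¬A ⊓ C) ⊓ (¬B ⊓ ∀r.¬C)) unsat w.r.t. T
   all branches close; clash {C, ¬C} at an ∃-successor
2. Hence (∃t.¬A ⊓ C) ⊑ (B ⊔ ∃r.C): entailed.

Yes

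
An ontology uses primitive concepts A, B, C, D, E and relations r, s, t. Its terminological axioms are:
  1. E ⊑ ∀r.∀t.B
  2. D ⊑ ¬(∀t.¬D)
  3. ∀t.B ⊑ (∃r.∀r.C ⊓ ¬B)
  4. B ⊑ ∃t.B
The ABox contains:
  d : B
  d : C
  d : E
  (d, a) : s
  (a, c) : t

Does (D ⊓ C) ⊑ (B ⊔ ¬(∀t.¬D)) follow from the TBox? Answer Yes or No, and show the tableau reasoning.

1. (D ⊓ C) ⊑ (B ⊔ ¬(∀t.¬D))  ⇔  ((D ⊓ C) ⊓ (¬B ⊓ ∀t.¬D)) unsat w.r.t. T
   all branches close; clash {D, ¬D} at an ∃-successor
2. Hence (D ⊓ C) ⊑ (B ⊔ ¬(∀t.¬D)): entailed.

Yes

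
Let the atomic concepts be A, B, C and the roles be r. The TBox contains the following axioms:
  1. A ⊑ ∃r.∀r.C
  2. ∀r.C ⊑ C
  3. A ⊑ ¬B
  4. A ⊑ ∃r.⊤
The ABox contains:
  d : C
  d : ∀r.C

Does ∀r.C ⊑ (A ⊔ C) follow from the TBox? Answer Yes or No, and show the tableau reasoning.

Yes

1. ∀r.C ⊑ (A ⊔ C)  ⇔  (∀r.C ⊓ (¬A ⊓ ¬C)) unsat w.r.t. T
   all branches close; clash {C, ¬C} at x₀
2. Hence ∀r.C ⊑ (A ⊔ C): entailed.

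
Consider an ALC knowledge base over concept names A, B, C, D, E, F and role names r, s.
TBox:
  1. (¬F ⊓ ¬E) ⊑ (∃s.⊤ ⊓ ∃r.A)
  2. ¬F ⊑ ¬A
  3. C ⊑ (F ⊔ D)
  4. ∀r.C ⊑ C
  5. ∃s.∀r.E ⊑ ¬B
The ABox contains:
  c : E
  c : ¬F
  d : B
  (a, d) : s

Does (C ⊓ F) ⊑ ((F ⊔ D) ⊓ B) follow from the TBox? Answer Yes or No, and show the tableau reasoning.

No

1. (C ⊓ F) ⊑ ((F ⊔ D) ⊓ B)  ⇔  ((C ⊓ F) ⊓ ((¬F ⊓ ¬D) ⊔ ¬B)) unsat w.r.t. T
   apply at x₀: C⊑(F ⊔ D)
   open: L(x₀) ⊇ {C, F, ¬B}
2. Hence (C ⊓ F) ⊑ ((F ⊔ D) ⊓ B): not entailed.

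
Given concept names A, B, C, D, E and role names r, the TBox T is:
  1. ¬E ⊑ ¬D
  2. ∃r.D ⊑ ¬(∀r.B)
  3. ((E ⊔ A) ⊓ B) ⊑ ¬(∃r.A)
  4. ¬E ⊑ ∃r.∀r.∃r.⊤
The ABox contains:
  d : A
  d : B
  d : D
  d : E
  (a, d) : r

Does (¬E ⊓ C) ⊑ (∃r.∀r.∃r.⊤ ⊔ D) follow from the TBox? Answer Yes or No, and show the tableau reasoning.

Yes

1. (¬E ⊓ C) ⊑ (∃r.∀r.∃r.⊤ ⊔ D)  ⇔  ((¬E ⊓ C) ⊓ (∀r.∃r.∀r.⊥ ⊓ ¬D)) unsat w.r.t. T
   all branches close; clash ⊥ at an ∃-successor
2. Hence (¬E ⊓ C) ⊑ (∃r.∀r.∃r.⊤ ⊔ D): entailed.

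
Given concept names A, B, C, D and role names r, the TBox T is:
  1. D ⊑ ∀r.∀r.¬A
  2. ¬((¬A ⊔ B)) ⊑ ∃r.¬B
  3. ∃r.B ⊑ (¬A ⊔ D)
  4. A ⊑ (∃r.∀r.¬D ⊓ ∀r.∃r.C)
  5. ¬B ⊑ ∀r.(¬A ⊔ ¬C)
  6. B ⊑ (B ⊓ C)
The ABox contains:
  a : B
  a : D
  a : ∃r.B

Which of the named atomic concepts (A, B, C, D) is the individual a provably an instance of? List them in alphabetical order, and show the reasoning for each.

1. a : A?  L(a) = {B, D, ∃r.B} ∪ {¬A}
   apply at a: D⊑∀r.∀r.¬A; ∃r.B⊑(¬A ⊔ D); B⊑(B ⊓ C)
   open: L(a) ⊇ {B, C, D, ¬A, ∀r.∀r.¬A, …} (+ ∃-successors) — a ∉ A possible
2. a : B?  L(a) = {B, D, ∃r.B} ∪ {¬B}
   clash {B, ¬B} at a — a ∈ B
3. a : C?  L(a) = {B, D, ∃r.B} ∪ {¬C}
   clash {C, ¬C} at a — a ∈ C
4. a : D?  L(a) = {B, D, ∃r.B} ∪ {¬D}
   clash {D, ¬D} at a — a ∈ D
5. Entailed for a: {B, C, D}

{B, C, D}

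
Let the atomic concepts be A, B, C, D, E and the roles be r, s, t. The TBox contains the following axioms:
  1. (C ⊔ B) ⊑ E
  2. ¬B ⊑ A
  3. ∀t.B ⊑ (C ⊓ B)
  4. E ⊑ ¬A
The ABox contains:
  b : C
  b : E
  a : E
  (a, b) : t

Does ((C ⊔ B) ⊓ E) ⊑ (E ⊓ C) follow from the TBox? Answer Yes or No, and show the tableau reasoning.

1. ((C ⊔ B) ⊓ E) ⊑ (E ⊓ C)  ⇔  (((C ⊔ B) ⊓ E) ⊓ (¬E ⊔ ¬C)) unsat w.r.t. T
   apply at x₀: E⊑¬A
   open: L(x₀) ⊇ {B, E, ¬A, ¬C, ∃t.¬B} (+ ∃-successors)
2. Hence ((C ⊔ B) ⊓ E) ⊑ (E ⊓ C): not entailed.

No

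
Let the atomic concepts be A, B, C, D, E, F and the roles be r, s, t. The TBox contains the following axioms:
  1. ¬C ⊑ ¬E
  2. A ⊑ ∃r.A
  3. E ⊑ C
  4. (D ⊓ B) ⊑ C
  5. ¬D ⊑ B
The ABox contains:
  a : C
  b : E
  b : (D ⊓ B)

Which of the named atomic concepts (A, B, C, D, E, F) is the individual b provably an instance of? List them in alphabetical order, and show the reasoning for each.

{B, C, D, E}

1. b : A?  L(b) = {E, (D ⊓ B)} ∪ {¬A}
   apply at b: E⊑C; (D ⊓ B)⊑C
   open: L(b) ⊇ {B, C, D, E, ¬A} — b ∉ A possible
2. b : B?  L(b) = {E, (D ⊓ B)} ∪ {¬B}
   clash {B, ¬B} at b — b ∈ B
3. b : C?  L(b) = {E, (D ⊓ B)} ∪ {¬C}
   clash {E, ¬E} at b — b ∈ C
4. b : D?  L(b) = {E, (D ⊓ B)} ∪ {¬D}
   clash {D, ¬D} at b — b ∈ D
5. b : E?  L(b) = {E, (D ⊓ B)} ∪ {¬E}
   clash {E, ¬E} at b — b ∈ E
6. b : F?  L(b) = {E, (D ⊓ B)} ∪ {¬F}
   apply at b: E⊑C; (D ⊓ B)⊑C
   open: L(b) ⊇ {B, C, D, E, ¬A, …} — b ∉ F possible
7. Entailed for b: {B, C, D, E}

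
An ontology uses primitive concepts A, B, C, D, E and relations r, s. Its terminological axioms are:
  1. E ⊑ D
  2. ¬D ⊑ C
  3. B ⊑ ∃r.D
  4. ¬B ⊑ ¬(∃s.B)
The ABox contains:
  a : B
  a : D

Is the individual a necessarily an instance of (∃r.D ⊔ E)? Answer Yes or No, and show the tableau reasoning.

Yes

1. a : (∃r.D ⊔ E)?  L(a) = {B, D} ∪ {(∀r.¬D ⊓ ¬E)}
   clash {D, ¬D} at an ∃-successor — a ∈ (∃r.D ⊔ E)
2. Hence a : (∃r.D ⊔ E): entailed.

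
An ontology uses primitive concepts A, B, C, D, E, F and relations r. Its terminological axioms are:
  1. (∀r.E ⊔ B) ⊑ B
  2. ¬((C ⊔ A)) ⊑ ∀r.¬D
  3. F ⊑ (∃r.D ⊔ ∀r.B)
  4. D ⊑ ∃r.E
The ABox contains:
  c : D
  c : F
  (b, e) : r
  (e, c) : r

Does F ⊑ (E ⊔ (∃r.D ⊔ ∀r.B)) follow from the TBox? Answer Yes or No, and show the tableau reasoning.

1. F ⊑ (E ⊔ (∃r.D ⊔ ∀r.B))  ⇔  (F ⊓ (¬E ⊓ (∀r.¬D ⊓ ∃r.¬B))) unsat w.r.t. T
   all branches close; clash {B, ¬B} at an ∃-successor
2. Hence F ⊑ (E ⊔ (∃r.D ⊔ ∀r.B)): entailed.

Yes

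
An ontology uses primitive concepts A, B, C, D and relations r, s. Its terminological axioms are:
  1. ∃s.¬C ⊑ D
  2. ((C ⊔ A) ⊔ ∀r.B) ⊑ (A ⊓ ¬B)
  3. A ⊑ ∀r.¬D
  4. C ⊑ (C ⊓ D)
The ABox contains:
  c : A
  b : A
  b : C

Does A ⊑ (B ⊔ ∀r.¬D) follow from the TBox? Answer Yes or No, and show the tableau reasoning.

Yes

1. A ⊑ (B ⊔ ∀r.¬D)  ⇔  (A ⊓ (¬B ⊓ ∃r.D)) unsat w.r.t. T
   all branches close; clash {D, ¬D} at an ∃-successor
2. Hence A ⊑ (B ⊔ ∀r.¬D): entailed.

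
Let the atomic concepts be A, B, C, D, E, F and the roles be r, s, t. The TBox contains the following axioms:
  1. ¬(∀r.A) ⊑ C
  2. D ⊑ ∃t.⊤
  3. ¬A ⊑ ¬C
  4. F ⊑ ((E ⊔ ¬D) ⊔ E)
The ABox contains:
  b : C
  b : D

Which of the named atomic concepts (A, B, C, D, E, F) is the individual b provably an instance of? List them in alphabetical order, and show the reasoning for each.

{A, C, D}

1. b : A?  L(b) = {C, D} ∪ {¬A}
   clash {C, ¬C} at b — b ∈ A
2. b : B?  L(b) = {C, D} ∪ {¬B}
   apply at b: D⊑∃t.⊤
   open: L(b) ⊇ {A, C, D, ¬B, ¬F, …} (+ ∃-successors) — b ∉ B possible
3. b : C?  L(b) = {C, D} ∪ {¬C}
   clash {C, ¬C} at b — b ∈ C
4. b : D?  L(b) = {C, D} ∪ {¬D}
   clash {D, ¬D} at b — b ∈ D
5. b : E?  L(b) = {C, D} ∪ {¬E}
   apply at b: D⊑∃t.⊤
   open: L(b) ⊇ {A, C, D, ¬E, ¬F, …} (+ ∃-successors) — b ∉ E possible
6. b : F?  L(b) = {C, D} ∪ {¬F}
   apply at b: D⊑∃t.⊤
   open: L(b) ⊇ {A, C, D, ¬F, ∃t.⊤} (+ ∃-successors) — b ∉ F possible
7. Entailed for b: {A, C, D}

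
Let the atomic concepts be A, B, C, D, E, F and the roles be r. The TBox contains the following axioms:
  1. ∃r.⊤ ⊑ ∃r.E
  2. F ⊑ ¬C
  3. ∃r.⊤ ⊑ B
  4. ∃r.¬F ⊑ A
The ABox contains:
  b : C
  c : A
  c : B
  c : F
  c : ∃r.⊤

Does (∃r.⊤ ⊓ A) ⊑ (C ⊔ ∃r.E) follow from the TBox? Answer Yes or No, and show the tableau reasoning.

Yes

1. (∃r.⊤ ⊓ A) ⊑ (C ⊔ ∃r.E)  ⇔  ((∃r.⊤ ⊓ A) ⊓ (¬C ⊓ ∀r.¬E)) unsat w.r.t. T
   all branches close; clash {E, ¬E} at an ∃-successor
2. Hence (∃r.⊤ ⊓ A) ⊑ (C ⊔ ∃r.E): entailed.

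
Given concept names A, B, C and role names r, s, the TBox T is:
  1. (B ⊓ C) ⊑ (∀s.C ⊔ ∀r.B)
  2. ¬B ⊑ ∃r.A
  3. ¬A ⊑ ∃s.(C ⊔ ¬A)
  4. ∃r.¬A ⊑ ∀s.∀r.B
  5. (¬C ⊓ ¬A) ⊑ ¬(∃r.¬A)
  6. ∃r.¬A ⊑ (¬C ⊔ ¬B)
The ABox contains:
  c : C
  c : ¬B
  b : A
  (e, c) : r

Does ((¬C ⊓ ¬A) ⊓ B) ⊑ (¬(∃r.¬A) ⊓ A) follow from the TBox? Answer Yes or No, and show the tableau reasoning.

No

1. ((¬C ⊓ ¬A) ⊓ B) ⊑ (¬(∃r.¬A) ⊓ A)  ⇔  (((¬C ⊓ ¬A) ⊓ B) ⊓ (∃r.¬A ⊔ ¬A)) unsat w.r.t. T
   apply at x₀: ¬A⊑∃s.(C ⊔ ¬A); (¬C ⊓ ¬A)⊑¬(∃r.¬A)
   open: L(x₀) ⊇ {B, ¬A, ¬C, ∀r.A, ∃s.(C ⊔ ¬A)} (+ ∃-successors)
2. Hence ((¬C ⊓ ¬A) ⊓ B) ⊑ (¬(∃r.¬A) ⊓ A): not entailed.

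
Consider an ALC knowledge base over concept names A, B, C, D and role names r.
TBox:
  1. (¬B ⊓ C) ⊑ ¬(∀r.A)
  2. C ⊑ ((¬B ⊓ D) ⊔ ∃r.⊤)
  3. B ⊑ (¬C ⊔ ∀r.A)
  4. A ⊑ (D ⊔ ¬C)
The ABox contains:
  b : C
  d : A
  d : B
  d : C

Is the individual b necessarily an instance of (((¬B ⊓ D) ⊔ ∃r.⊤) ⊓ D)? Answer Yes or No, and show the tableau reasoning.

1. b : (((¬B ⊓ D) ⊔ ∃r.⊤) ⊓ D)?  L(b) = {C} ∪ {(((B ⊔ ¬D) ⊓ ∀r.⊥) ⊔ ¬D)}
   apply at b: C⊑((¬B ⊓ D) ⊔ ∃r.⊤)
   open: L(b) ⊇ {B, C, ¬A, ¬D, ∀r.A, …} (+ ∃-successors) — b ∉ (((¬B ⊓ D) ⊔ ∃r.⊤) ⊓ D) possible
2. Hence b : (((¬B ⊓ D) ⊔ ∃r.⊤) ⊓ D): not entailed.

No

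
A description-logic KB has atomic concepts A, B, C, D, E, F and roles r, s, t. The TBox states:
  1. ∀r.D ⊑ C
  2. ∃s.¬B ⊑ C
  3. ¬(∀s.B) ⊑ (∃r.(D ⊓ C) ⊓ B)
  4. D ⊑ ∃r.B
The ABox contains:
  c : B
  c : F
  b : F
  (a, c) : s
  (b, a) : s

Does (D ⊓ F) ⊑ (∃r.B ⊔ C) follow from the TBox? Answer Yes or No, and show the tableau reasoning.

Yes

1. (D ⊓ F) ⊑ (∃r.B ⊔ C)  ⇔  ((D ⊓ F) ⊓ (∀r.¬B ⊓ ¬C)) unsat w.r.t. T
   all branches close; clash {C, ¬C} at x₀
2. Hence (D ⊓ F) ⊑ (∃r.B ⊔ C): entailed.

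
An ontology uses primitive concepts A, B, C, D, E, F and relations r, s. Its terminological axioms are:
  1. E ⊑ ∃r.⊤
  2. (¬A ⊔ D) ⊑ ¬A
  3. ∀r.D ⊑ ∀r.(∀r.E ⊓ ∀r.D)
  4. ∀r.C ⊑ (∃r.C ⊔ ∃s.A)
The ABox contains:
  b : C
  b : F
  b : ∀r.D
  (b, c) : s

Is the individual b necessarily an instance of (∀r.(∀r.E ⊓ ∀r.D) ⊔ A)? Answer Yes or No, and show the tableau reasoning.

1. b : (∀r.(∀r.E ⊓ ∀r.D) ⊔ A)?  L(b) = {C, F, ∀r.D} ∪ {(∃r.(∃r.¬E ⊔ ∃r.¬D) ⊓ ¬A)}
   clash {D, ¬D} at an ∃-successor — b ∈ (∀r.(∀r.E ⊓ ∀r.D) ⊔ A)
2. Hence b : (∀r.(∀r.E ⊓ ∀r.D) ⊔ A): entailed.

Yes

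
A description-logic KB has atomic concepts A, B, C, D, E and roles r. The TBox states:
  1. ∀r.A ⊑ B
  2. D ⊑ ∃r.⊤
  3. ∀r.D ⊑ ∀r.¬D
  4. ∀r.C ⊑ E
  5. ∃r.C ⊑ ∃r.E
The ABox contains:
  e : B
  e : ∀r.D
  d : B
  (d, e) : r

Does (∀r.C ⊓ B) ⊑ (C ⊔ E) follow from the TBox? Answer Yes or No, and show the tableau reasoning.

Yes

1. (∀r.C ⊓ B) ⊑ (C ⊔ E)  ⇔  ((∀r.C ⊓ B) ⊓ (¬C ⊓ ¬E)) unsat w.r.t. T
   all branches close; clash {E, ¬E} at x₀
2. Hence (∀r.C ⊓ B) ⊑ (C ⊔ E): entailed.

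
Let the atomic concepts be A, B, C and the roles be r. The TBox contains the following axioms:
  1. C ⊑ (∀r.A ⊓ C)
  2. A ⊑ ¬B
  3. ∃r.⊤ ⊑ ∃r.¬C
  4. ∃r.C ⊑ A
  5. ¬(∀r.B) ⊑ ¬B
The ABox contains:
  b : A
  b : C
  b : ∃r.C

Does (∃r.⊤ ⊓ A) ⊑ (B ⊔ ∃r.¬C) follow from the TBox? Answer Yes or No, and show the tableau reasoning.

Yes

1. (∃r.⊤ ⊓ A) ⊑ (B ⊔ ∃r.¬C)  ⇔  ((∃r.⊤ ⊓ A) ⊓ (¬B ⊓ ∀r.C)) unsat w.r.t. T
   all branches close; clash {C, ¬C} at an ∃-successor
2. Hence (∃r.⊤ ⊓ A) ⊑ (B ⊔ ∃r.¬C): entailed.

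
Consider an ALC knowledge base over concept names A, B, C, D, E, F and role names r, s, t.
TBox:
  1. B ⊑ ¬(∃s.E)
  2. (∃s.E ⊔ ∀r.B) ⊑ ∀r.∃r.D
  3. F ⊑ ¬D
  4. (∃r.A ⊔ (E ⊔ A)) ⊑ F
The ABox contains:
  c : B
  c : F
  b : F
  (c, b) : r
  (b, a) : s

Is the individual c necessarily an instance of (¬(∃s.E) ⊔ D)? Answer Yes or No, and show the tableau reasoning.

Yes

1. c : (¬(∃s.E) ⊔ D)?  L(c) = {B, F} ∪ {(∃s.E ⊓ ¬D)}
   clash {E, ¬E} at an ∃-successor — c ∈ (¬(∃s.E) ⊔ D)
2. Hence c : (¬(∃s.E) ⊔ D): entailed.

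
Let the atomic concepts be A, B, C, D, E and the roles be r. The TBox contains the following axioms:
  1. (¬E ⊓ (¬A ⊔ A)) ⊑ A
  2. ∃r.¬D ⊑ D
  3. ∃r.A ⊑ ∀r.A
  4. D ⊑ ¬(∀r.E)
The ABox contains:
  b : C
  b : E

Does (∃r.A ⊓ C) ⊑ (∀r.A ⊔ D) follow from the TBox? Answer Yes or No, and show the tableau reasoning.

Yes

1. (∃r.A ⊓ C) ⊑ (∀r.A ⊔ D)  ⇔  ((∃r.A ⊓ C) ⊓ (∃r.¬A ⊓ ¬D)) unsat w.r.t. T
   all branches close; clash {D, ¬D} at x₀
2. Hence (∃r.A ⊓ C) ⊑ (∀r.A ⊔ D): entailed.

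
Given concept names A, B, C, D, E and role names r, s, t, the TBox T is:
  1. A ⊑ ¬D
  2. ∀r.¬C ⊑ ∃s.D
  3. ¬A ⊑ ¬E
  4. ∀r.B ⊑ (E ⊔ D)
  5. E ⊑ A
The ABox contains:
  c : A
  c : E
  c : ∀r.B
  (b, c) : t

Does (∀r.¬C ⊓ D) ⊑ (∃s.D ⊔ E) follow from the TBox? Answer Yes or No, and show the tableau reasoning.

Yes

1. (∀r.¬C ⊓ D) ⊑ (∃s.D ⊔ E)  ⇔  ((∀r.¬C ⊓ D) ⊓ (∀s.¬D ⊓ ¬E)) unsat w.r.t. T
   all branches close; clash {D, ¬D} at x₀
2. Hence (∀r.¬C ⊓ D) ⊑ (∃s.D ⊔ E): entailed.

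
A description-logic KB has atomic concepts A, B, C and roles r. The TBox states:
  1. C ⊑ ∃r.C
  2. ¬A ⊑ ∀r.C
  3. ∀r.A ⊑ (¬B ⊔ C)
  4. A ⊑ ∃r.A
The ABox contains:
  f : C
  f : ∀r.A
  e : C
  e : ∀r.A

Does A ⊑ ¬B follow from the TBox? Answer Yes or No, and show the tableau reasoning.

1. A ⊑ ¬B  ⇔  (A ⊓ B) unsat w.r.t. T
   apply at x₀: A⊑∃r.A
   open: L(x₀) ⊇ {A, B, ¬C, ∃r.A, ∃r.¬A} (+ ∃-successors)
2. Hence A ⊑ ¬B: not entailed.

No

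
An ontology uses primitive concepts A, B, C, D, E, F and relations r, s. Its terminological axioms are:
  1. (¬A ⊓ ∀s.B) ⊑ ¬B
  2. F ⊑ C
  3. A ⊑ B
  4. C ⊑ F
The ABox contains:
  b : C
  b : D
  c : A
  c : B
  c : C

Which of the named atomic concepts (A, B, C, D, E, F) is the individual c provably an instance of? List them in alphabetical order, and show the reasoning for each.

1. c : A?  L(c) = {A, B, C} ∪ {¬A}
   clash {A, ¬A} at c — c ∈ A
2. c : B?  L(c) = {A, B, C} ∪ {¬B}
   clash {B, ¬B} at c — c ∈ B
3. c : C?  L(c) = {A, B, C} ∪ {¬C}
   clash {C, ¬C} at c — c ∈ C
4. c : D?  L(c) = {A, B, C} ∪ {¬D}
   apply at c: C⊑F
   open: L(c) ⊇ {A, B, C, F, ¬D} — c ∉ D possible
5. c : E?  L(c) = {A, B, C} ∪ {¬E}
   apply at c: C⊑F
   open: L(c) ⊇ {A, B, C, F, ¬E} — c ∉ E possible
6. c : F?  L(c) = {A, B, C} ∪ {¬F}
   clash {F, ¬F} at c — c ∈ F
7. Entailed for c: {A, B, C, F}

{A, B, C, F}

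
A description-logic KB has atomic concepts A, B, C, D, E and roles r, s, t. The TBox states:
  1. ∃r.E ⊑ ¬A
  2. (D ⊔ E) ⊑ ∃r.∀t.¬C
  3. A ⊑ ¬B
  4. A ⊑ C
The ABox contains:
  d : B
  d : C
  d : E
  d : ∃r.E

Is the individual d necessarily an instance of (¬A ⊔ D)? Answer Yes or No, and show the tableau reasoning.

1. d : (¬A ⊔ D)?  L(d) = {B, C, E, ∃r.E} ∪ {(A ⊓ ¬D)}
   clash {B, ¬B} at d — d ∈ (¬A ⊔ D)
2. Hence d : (¬A ⊔ D): entailed.

Yes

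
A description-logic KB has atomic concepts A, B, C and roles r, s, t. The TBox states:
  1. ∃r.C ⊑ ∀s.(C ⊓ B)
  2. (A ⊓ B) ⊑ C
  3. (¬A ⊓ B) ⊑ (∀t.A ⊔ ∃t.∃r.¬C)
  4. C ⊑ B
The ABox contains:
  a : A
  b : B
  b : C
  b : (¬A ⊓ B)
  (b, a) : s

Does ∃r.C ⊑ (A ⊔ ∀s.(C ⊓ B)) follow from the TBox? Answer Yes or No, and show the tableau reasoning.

Yes

1. ∃r.C ⊑ (A ⊔ ∀s.(C ⊓ B))  ⇔  (∃r.C ⊓ (¬A ⊓ ∃s.(¬C ⊔ ¬B))) unsat w.r.t. T
   all branches close; clash {B, ¬B} at an ∃-successor
2. Hence ∃r.C ⊑ (A ⊔ ∀s.(C ⊓ B)): entailed.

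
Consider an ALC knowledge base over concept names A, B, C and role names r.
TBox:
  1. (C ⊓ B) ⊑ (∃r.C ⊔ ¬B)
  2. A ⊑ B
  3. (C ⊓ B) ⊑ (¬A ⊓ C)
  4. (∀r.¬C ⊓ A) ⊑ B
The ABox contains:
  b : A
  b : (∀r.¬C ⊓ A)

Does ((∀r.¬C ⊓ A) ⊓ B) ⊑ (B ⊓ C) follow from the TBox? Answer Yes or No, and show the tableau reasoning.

1. ((∀r.¬C ⊓ A) ⊓ B) ⊑ (B ⊓ C)  ⇔  (((∀r.¬C ⊓ A) ⊓ B) ⊓ (¬B ⊔ ¬C)) unsat w.r.t. T
   open: L(x₀) ⊇ {A, B, ¬C, ∀r.¬C}
2. Hence ((∀r.¬C ⊓ A) ⊓ B) ⊑ (B ⊓ C): not entailed.

No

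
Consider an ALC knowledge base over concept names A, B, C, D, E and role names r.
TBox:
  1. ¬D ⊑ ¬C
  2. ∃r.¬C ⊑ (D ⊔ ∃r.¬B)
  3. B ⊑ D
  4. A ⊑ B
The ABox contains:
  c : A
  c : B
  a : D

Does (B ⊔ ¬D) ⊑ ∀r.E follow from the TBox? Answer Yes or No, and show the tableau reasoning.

No

1. (B ⊔ ¬D) ⊑ ∀r.E  ⇔  ((B ⊔ ¬D) ⊓ ∃r.¬E) unsat w.r.t. T
   open: L(x₀) ⊇ {B, D, ∀r.C, ∃r.¬E} (+ ∃-successors)
2. Hence (B ⊔ ¬D) ⊑ ∀r.E: not entailed.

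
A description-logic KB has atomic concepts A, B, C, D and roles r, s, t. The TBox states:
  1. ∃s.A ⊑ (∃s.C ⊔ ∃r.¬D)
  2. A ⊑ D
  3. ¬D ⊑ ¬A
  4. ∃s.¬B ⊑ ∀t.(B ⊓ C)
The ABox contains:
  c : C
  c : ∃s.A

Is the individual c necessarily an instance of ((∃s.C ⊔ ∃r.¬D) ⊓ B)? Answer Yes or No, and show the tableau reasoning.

No

1. c : ((∃s.C ⊔ ∃r.¬D) ⊓ B)?  L(c) = {C, ∃s.A} ∪ {((∀s.¬C ⊓ ∀r.D) ⊔ ¬B)}
   apply at c: ∃s.A⊑(∃s.C ⊔ ∃r.¬D)
   open: L(c) ⊇ {C, D, ¬B, ∀s.B, ∃s.A, …} (+ ∃-successors) — c ∉ ((∃s.C ⊔ ∃r.¬D) ⊓ B) possible
2. Hence c : ((∃s.C ⊔ ∃r.¬D) ⊓ B): not entailed.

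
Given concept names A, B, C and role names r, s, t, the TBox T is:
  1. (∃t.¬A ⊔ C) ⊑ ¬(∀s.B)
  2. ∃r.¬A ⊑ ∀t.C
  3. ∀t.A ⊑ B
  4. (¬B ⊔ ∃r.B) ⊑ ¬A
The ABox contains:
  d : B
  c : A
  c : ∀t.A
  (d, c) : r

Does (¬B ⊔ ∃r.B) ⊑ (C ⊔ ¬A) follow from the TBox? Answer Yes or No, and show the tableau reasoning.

Yes

1. (¬B ⊔ ∃r.B) ⊑ (C ⊔ ¬A)  ⇔  ((¬B ⊔ ∃r.B) ⊓ (¬C ⊓ A)) unsat w.r.t. T
   all branches close; clash {A, ¬A} at x₀
2. Hence (¬B ⊔ ∃r.B) ⊑ (C ⊔ ¬A): entailed.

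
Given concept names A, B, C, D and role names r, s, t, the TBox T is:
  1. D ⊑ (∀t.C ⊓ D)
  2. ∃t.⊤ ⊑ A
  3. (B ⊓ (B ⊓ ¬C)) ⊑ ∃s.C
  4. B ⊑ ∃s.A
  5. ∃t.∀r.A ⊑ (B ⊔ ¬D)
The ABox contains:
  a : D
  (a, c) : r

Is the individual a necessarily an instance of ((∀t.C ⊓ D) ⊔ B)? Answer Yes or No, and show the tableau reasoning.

1. a : ((∀t.C ⊓ D) ⊔ B)?  L(a) = {D} ∪ {((∃t.¬C ⊔ ¬D) ⊓ ¬B)}
   clash {D, ¬D} at a — a ∈ ((∀t.C ⊓ D) ⊔ B)
2. Hence a : ((∀t.C ⊓ D) ⊔ B): entailed.

Yes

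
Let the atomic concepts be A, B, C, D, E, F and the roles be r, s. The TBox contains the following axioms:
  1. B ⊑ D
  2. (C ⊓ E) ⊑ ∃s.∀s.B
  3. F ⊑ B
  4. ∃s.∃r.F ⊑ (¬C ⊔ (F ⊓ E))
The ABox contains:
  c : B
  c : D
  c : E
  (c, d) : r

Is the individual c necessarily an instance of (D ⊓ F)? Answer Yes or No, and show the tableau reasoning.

1. c : (D ⊓ F)?  L(c) = {B, D, E} ∪ {(¬D ⊔ ¬F)}
   open: L(c) ⊇ {B, D, E, ¬C, ¬F, …} — c ∉ (D ⊓ F) possible
2. Hence c : (D ⊓ F): not entailed.

No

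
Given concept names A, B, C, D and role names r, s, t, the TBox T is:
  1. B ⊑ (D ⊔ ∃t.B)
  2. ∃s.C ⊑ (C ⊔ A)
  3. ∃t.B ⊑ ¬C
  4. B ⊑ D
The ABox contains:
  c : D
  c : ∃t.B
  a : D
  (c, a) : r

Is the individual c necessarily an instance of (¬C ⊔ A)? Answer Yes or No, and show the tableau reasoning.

Yes

1. c : (¬C ⊔ A)?  L(c) = {D, ∃t.B} ∪ {(C ⊓ ¬A)}
   clash {C, ¬C} at c — c ∈ (¬C ⊔ A)
2. Hence c : (¬C ⊔ A): entailed.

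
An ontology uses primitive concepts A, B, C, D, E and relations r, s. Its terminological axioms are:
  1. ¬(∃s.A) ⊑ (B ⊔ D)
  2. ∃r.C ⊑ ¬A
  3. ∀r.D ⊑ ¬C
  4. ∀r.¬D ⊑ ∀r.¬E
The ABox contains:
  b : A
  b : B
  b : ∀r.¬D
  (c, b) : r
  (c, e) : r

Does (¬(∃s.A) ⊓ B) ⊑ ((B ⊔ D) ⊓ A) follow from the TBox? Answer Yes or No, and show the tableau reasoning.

No

1. (¬(∃s.A) ⊓ B) ⊑ ((B ⊔ D) ⊓ A)  ⇔  ((∀s.¬A ⊓ B) ⊓ ((¬B ⊓ ¬D) ⊔ ¬A)) unsat w.r.t. T
   apply at x₀: ¬(∃s.A)⊑(B ⊔ D)
   open: L(x₀) ⊇ {B, ¬A, ∀s.¬A, ∃r.D, ∃r.¬D} (+ ∃-successors)
2. Hence (¬(∃s.A) ⊓ B) ⊑ ((B ⊔ D) ⊓ A): not entailed.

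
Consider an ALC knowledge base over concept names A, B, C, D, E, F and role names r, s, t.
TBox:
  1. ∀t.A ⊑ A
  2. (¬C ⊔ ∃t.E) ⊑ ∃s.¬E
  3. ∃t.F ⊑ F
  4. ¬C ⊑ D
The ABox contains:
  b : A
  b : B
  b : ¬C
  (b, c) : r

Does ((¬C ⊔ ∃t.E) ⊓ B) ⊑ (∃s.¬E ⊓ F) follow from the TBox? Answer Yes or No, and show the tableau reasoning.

No

1. ((¬C ⊔ ∃t.E) ⊓ B) ⊑ (∃s.¬E ⊓ F)  ⇔  (((¬C ⊔ ∃t.E) ⊓ B) ⊓ (∀s.E ⊔ ¬F)) unsat w.r.t. T
   apply at x₀: (¬C ⊔ ∃t.E)⊑∃s.¬E
   open: L(x₀) ⊇ {B, C, ¬F, ∀t.¬F, ∃s.¬E, …} (+ ∃-successors)
2. Hence ((¬C ⊔ ∃t.E) ⊓ B) ⊑ (∃s.¬E ⊓ F): not entailed.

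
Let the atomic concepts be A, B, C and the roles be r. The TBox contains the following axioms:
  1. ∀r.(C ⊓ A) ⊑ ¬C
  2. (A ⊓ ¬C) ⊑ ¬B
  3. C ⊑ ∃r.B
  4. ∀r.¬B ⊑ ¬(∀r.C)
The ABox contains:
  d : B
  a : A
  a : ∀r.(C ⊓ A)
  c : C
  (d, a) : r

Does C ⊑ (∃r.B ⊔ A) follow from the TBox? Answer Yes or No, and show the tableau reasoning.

Yes

1. C ⊑ (∃r.B ⊔ A)  ⇔  (C ⊓ (∀r.¬B ⊓ ¬A)) unsat w.r.t. T
   all branches close; clash {C, ¬C} at x₀
2. Hence C ⊑ (∃r.B ⊔ A): entailed.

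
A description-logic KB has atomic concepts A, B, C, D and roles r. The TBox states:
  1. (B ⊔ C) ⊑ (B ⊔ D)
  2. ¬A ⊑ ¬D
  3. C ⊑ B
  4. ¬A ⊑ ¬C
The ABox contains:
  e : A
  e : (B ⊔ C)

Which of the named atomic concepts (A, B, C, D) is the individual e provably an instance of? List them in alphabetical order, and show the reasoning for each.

1. e : A?  L(e) = {A, (B ⊔ C)} ∪ {¬A}
   clash {A, ¬A} at e — e ∈ A
2. e : B?  L(e) = {A, (B ⊔ C)} ∪ {¬B}
   clash {B, ¬B} at e — e ∈ B
3. e : C?  L(e) = {A, (B ⊔ C)} ∪ {¬C}
   apply at e: (B ⊔ C)⊑(B ⊔ D)
   open: L(e) ⊇ {A, B, ¬C} — e ∉ C possible
4. e : D?  L(e) = {A, (B ⊔ C)} ∪ {¬D}
   apply at e: (B ⊔ C)⊑(B ⊔ D)
   open: L(e) ⊇ {A, B, ¬D} — e ∉ D possible
5. Entailed for e: {A, B}

{A, B}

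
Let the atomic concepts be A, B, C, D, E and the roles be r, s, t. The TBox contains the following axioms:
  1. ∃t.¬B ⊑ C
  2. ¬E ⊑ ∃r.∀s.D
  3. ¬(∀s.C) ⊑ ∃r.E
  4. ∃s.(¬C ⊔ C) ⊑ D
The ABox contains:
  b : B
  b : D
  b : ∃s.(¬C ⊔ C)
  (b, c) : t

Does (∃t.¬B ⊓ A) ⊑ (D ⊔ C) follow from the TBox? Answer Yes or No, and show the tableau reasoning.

Yes

1. (∃t.¬B ⊓ A) ⊑ (D ⊔ C)  ⇔  ((∃t.¬B ⊓ A) ⊓ (¬D ⊓ ¬C)) unsat w.r.t. T
   all branches close; clash {C, ¬C} at x₀
2. Hence (∃t.¬B ⊓ A) ⊑ (D ⊔ C): entailed.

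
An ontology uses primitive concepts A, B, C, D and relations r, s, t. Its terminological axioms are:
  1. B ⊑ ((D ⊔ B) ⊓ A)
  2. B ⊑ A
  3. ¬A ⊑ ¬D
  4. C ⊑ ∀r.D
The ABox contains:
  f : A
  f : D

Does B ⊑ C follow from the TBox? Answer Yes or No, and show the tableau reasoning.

1. B ⊑ C  ⇔  (B ⊓ ¬C) unsat w.r.t. T
   apply at x₀: B⊑((D ⊔ B) ⊓ A); B⊑A
   open: L(x₀) ⊇ {A, B, ¬C}
2. Hence B ⊑ C: not entailed.

No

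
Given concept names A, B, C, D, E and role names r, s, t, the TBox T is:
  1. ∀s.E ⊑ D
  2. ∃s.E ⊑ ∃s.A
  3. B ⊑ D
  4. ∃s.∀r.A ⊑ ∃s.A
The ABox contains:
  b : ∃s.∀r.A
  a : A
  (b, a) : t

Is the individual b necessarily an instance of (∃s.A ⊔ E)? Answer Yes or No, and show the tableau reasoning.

Yes

1. b : (∃s.A ⊔ E)?  L(b) = {∃s.∀r.A} ∪ {(∀s.¬A ⊓ ¬E)}
   clash {A, ¬A} at an ∃-successor — b ∈ (∃s.A ⊔ E)
2. Hence b : (∃s.A ⊔ E): entailed.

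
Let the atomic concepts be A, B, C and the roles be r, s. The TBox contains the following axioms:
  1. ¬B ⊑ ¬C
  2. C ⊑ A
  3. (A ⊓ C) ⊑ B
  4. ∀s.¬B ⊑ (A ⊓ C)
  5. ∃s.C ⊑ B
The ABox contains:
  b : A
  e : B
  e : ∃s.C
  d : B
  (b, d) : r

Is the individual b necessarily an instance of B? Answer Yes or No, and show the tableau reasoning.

No

1. b : B?  L(b) = {A} ∪ {¬B}
   apply at b: ¬B⊑¬C
   open: L(b) ⊇ {A, ¬B, ¬C, ∀s.¬C, ∃s.B} (+ ∃-successors) — b ∉ B possible
2. Hence b : B: not entailed.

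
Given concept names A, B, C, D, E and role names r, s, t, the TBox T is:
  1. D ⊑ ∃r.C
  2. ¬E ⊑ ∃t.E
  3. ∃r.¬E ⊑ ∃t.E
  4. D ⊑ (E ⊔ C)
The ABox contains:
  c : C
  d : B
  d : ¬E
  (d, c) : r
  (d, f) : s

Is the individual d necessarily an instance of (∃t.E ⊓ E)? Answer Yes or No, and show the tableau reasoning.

1. d : (∃t.E ⊓ E)?  L(d) = {B, ¬E} ∪ {(∀t.¬E ⊔ ¬E)}
   apply at d: ¬E⊑∃t.E
   open: L(d) ⊇ {B, ¬D, ¬E, ∃t.E} (+ ∃-successors) — d ∉ (∃t.E ⊓ E) possible
2. Hence d : (∃t.E ⊓ E): not entailed.

No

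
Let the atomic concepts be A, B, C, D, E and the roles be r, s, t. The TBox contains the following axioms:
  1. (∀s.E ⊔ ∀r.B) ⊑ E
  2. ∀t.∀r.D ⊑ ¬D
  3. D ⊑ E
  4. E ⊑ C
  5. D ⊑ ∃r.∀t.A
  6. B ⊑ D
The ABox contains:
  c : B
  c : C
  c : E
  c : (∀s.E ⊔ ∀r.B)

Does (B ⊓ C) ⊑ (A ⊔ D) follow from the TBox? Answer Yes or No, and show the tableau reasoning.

Yes

1. (B ⊓ C) ⊑ (A ⊔ D)  ⇔  ((B ⊓ C) ⊓ (¬A ⊓ ¬D)) unsat w.r.t. T
   all branches close; clash {D, ¬D} at x₀
2. Hence (B ⊓ C) ⊑ (A ⊔ D): entailed.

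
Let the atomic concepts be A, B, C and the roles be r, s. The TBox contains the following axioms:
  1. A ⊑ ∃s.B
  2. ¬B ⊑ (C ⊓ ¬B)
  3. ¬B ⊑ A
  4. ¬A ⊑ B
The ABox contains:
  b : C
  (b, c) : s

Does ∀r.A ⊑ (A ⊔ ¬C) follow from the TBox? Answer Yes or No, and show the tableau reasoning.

1. ∀r.A ⊑ (A ⊔ ¬C)  ⇔  (∀r.A ⊓ (¬A ⊓ C)) unsat w.r.t. T
   apply at x₀: ¬A⊑B
   open: L(x₀) ⊇ {B, C, ¬A, ∀r.A}
2. Hence ∀r.A ⊑ (A ⊔ ¬C): not entailed.

No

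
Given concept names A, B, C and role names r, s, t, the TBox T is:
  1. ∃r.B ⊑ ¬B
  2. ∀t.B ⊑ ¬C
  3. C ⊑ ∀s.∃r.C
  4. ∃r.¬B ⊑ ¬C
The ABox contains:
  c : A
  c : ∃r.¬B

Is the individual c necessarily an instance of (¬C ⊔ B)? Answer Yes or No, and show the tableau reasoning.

1. c : (¬C ⊔ B)?  L(c) = {A, ∃r.¬B} ∪ {(C ⊓ ¬B)}
   clash {C, ¬C} at c — c ∈ (¬C ⊔ B)
2. Hence c : (¬C ⊔ B): entailed.

Yes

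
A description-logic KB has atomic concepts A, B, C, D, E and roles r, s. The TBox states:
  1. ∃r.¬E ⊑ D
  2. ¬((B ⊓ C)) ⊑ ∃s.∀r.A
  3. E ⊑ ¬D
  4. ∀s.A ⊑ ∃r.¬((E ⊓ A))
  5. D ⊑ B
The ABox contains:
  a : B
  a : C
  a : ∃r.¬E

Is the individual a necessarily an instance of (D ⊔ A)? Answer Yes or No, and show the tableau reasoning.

Yes

1. a : (D ⊔ A)?  L(a) = {B, C, ∃r.¬E} ∪ {(¬D ⊓ ¬A)}
   clash {D, ¬D} at a — a ∈ (D ⊔ A)
2. Hence a : (D ⊔ A): entailed.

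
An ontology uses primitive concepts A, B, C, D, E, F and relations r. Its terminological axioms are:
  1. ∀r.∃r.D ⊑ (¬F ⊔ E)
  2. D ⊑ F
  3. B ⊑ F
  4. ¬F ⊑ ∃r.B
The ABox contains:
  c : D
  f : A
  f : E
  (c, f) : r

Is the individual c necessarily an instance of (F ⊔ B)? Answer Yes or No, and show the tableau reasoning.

Yes

1. c : (F ⊔ B)?  L(c) = {D} ∪ {(¬F ⊓ ¬B)}
   clash {F, ¬F} at c — c ∈ (F ⊔ B)
2. Hence c : (F ⊔ B): entailed.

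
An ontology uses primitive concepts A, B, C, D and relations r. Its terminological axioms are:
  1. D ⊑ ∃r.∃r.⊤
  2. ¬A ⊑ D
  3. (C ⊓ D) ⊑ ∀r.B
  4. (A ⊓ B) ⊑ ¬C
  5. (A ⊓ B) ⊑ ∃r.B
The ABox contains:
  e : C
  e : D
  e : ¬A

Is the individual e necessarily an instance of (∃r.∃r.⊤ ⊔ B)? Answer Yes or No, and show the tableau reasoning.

1. e : (∃r.∃r.⊤ ⊔ B)?  L(e) = {C, D, ¬A} ∪ {(∀r.∀r.⊥ ⊓ ¬B)}
   clash {C, ¬C} at e — e ∈ (∃r.∃r.⊤ ⊔ B)
2. Hence e : (∃r.∃r.⊤ ⊔ B): entailed.

Yes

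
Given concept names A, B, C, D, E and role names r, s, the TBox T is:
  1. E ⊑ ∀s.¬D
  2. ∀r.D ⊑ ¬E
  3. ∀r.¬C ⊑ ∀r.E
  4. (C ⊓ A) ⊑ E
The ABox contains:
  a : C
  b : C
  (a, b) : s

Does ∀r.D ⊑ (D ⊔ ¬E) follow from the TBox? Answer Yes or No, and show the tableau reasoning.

Yes

1. ∀r.D ⊑ (D ⊔ ¬E)  ⇔  (∀r.D ⊓ (¬D ⊓ E)) unsat w.r.t. T
   all branches close; clash {E, ¬E} at x₀
2. Hence ∀r.D ⊑ (D ⊔ ¬E): entailed.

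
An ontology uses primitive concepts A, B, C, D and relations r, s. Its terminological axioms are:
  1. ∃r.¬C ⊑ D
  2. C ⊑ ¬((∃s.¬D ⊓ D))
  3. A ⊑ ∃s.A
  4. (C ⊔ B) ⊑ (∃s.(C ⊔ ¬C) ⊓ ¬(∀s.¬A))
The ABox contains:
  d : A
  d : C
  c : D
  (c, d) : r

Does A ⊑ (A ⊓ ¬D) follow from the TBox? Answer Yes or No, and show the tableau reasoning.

No

1. A ⊑ (A ⊓ ¬D)  ⇔  (A ⊓ (¬A ⊔ D)) unsat w.r.t. T
   apply at x₀: A⊑∃s.A
   open: L(x₀) ⊇ {A, D, ¬B, ¬C, ∃s.A} (+ ∃-successors)
2. Hence A ⊑ (A ⊓ ¬D): not entailed.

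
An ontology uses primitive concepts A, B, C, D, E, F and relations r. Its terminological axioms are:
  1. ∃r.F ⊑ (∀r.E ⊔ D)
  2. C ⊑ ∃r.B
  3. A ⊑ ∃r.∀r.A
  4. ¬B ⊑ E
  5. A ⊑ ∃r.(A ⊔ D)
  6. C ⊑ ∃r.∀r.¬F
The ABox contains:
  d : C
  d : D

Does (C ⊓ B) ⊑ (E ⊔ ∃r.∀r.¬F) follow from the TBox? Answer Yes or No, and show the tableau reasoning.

Yes

1. (C ⊓ B) ⊑ (E ⊔ ∃r.∀r.¬F)  ⇔  ((C ⊓ B) ⊓ (¬E ⊓ ∀r.∃r.F)) unsat w.r.t. T
   all branches close; clash {F, ¬F} at an ∃-successor
2. Hence (C ⊓ B) ⊑ (E ⊔ ∃r.∀r.¬F): entailed.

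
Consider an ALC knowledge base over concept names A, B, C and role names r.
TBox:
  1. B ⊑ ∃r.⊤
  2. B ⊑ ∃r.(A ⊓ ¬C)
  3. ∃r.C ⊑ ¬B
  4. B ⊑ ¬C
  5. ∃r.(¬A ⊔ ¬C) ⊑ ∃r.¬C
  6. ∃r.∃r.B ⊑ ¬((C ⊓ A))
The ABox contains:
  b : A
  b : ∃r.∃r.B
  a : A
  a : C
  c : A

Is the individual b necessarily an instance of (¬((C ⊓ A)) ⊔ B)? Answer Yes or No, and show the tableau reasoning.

Yes

1. b : (¬((C ⊓ A)) ⊔ B)?  L(b) = {A, ∃r.∃r.B} ∪ {((C ⊓ A) ⊓ ¬B)}
   clash {A, ¬A} at b — b ∈ (¬((C ⊓ A)) ⊔ B)
2. Hence b : (¬((C ⊓ A)) ⊔ B): entailed.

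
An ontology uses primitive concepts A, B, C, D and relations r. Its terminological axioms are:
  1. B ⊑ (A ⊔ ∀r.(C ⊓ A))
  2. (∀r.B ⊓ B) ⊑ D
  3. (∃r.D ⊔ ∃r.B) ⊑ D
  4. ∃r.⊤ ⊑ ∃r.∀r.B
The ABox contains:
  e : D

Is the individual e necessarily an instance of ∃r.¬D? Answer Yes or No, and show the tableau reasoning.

1. e : ∃r.¬D?  L(e) = {D} ∪ {∀r.D}
   open: L(e) ⊇ {D, ¬B, ∀r.D, ∀r.⊥} — e ∉ ∃r.¬D possible
2. Hence e : ∃r.¬D: not entailed.

No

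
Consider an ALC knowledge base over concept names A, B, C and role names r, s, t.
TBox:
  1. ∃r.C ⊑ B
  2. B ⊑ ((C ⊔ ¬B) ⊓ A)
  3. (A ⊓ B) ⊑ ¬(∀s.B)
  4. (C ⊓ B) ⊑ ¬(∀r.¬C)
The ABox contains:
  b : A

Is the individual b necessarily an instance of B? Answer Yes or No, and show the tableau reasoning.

1. b : B?  L(b) = {A} ∪ {¬B}
   open: L(b) ⊇ {A, ¬B, ∀r.¬C} — b ∉ B possible
2. Hence b : B: not entailed.

No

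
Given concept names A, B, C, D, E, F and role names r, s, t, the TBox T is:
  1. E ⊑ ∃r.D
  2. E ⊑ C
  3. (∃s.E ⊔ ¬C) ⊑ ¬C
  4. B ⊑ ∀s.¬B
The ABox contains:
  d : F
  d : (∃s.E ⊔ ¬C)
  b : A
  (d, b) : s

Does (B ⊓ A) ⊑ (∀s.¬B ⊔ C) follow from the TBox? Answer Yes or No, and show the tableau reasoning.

Yes

1. (B ⊓ A) ⊑ (∀s.¬B ⊔ C)  ⇔  ((B ⊓ A) ⊓ (∃s.B ⊓ ¬C)) unsat w.r.t. T
   all branches close; clash {C, ¬C} at x₀
2. Hence (B ⊓ A) ⊑ (∀s.¬B ⊔ C): entailed.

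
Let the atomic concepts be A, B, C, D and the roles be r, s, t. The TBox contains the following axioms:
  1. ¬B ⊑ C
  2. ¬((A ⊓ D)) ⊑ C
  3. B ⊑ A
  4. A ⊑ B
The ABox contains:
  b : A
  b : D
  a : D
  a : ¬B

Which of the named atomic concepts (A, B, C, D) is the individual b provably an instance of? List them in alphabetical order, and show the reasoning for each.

1. b : A?  L(b) = {A, D} ∪ {¬A}
   clash {A, ¬A} at b — b ∈ A
2. b : B?  L(b) = {A, D} ∪ {¬B}
   clash {B, ¬B} at b — b ∈ B
3. b : C?  L(b) = {A, D} ∪ {¬C}
   apply at b: A⊑B
   open: L(b) ⊇ {A, B, D, ¬C} — b ∉ C possible
4. b : D?  L(b) = {A, D} ∪ {¬D}
   clash {D, ¬D} at b — b ∈ D
5. Entailed for b: {A, B, D}

{A, B, D}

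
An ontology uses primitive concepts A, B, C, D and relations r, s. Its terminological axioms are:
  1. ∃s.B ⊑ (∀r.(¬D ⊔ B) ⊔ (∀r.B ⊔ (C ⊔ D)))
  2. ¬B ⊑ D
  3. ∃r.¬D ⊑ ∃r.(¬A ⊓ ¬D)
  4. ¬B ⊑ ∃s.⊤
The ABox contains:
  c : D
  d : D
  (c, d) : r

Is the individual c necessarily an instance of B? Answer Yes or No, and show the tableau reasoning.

No

1. c : B?  L(c) = {D} ∪ {¬B}
   apply at c: ¬B⊑∃s.⊤
   open: L(c) ⊇ {D, ¬B, ∀r.D, ∀s.¬B, ∃s.⊤} (+ ∃-successors) — c ∉ B possible
2. Hence c : B: not entailed.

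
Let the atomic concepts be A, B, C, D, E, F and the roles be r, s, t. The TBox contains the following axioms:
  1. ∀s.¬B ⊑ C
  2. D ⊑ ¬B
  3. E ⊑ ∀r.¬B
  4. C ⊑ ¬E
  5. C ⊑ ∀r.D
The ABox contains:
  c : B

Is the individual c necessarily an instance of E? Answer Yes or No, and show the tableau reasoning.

1. c : E?  L(c) = {B} ∪ {¬E}
   open: L(c) ⊇ {B, ¬C, ¬D, ¬E, ∃s.B} (+ ∃-successors) — c ∉ E possible
2. Hence c : E: not entailed.

No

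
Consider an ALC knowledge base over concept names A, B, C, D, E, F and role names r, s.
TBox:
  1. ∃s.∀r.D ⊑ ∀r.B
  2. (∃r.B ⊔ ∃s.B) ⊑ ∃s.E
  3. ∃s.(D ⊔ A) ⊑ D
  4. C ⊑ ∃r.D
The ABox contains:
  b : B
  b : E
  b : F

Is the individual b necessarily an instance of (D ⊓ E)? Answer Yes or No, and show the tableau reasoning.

1. b : (D ⊓ E)?  L(b) = {B, E, F} ∪ {(¬D ⊔ ¬E)}
   open: L(b) ⊇ {B, E, F, ¬C, ¬D, …} — b ∉ (D ⊓ E) possible
2. Hence b : (D ⊓ E): not entailed.

No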